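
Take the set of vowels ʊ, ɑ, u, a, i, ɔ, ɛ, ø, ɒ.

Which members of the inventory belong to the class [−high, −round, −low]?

Eliminate segments failing any feature: /ʊ, u, i/ are [+high]; /ɑ, a/ are [+low]; /ɔ, ø, ɒ/ are [+round]. The remaining /ɛ/ satisfy [−high], [−round], [−low].

ɛ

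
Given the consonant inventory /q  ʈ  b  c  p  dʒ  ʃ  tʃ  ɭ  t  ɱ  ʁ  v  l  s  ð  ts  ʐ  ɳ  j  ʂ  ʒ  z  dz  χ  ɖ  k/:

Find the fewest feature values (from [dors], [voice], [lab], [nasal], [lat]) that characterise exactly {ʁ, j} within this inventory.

Every target segment is [+voice], [+dorsal]; each remaining inventory member fails at least one of these. Each conjunct is needed — [+dorsal] alone would also admit /q, c, χ, k/; [+voice] alone would also admit /b, dʒ, ɭ, ɱ, …/ — and no other single listed feature has exactly this extension, so two is the minimum.

[+voice, +dors]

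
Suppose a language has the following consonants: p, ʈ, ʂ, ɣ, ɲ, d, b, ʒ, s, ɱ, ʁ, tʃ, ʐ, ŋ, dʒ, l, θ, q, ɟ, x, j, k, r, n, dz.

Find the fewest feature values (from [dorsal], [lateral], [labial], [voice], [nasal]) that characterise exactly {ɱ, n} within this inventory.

Every target segment is [+nasal], [−dorsal]; each remaining inventory member fails at least one of these. Each conjunct is needed — [−dorsal] alone would also admit /p, ʈ, ʂ, d, …/; [+nasal] alone would also admit /ɲ, ŋ/ — and no other single listed feature has exactly this extension, so two is the minimum.

[+nasal, −dorsal]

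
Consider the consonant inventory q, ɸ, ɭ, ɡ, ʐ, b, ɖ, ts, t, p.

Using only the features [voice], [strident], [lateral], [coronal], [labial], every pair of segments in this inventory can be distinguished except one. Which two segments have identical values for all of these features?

On the given features, /ɸ/ and /p/ have an identical profile: [−voice], [−strident], [−lateral], [−coronal], [+labial]. No other two segments in the inventory coincide on all 5 features. (They do differ in [continuant], which is not among the given features.)

ɸ, p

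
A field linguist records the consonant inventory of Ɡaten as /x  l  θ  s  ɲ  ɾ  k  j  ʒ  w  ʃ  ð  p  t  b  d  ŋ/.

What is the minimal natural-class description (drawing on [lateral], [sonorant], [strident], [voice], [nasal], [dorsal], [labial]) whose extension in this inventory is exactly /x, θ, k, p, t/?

/x, θ, k, p, t/ are all [−voice], [−strident], and no other segment in the inventory matches both values. Dropping any one of them over-generates: [−strident] alone would also admit /l, ɲ, ɾ, j, …/; [−voice] alone would also admit /s, ʃ/. No other single listed feature picks out exactly this set either, so fewer than two features will not do.

[−voice, −strident]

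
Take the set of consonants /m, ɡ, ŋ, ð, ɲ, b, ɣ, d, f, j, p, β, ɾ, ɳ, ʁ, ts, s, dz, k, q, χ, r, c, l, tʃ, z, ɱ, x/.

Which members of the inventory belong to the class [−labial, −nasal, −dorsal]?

ð, d, ɾ, ts, s, dz, r, l, tʃ, z

Checking each segment against [−labial], [−nasal], [−dorsal]: /ð/ (voiced dental fricative), /d/ (voiced alveolar stop), /ɾ/ (alveolar tap), /ts/ (voiceless alveolar affricate), /s/ (voiceless alveolar fricative), /dz/ (voiced alveolar affricate), among others, satisfy every feature; every other segment in the inventory fails at least one.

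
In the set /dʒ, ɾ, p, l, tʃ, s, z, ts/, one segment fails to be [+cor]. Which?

p

/l, tʃ, ɾ, dʒ, z, ts, s/ are all [+coronal]; /p/ (voiceless bilabial stop) is [-coronal].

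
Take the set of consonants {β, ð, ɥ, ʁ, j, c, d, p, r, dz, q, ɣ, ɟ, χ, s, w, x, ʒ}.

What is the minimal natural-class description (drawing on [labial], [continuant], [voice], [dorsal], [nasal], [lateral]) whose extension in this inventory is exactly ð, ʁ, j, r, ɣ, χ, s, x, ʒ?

[+continuant, -labial]

Every target segment is [+continuant], [-labial]; each remaining inventory member fails at least one of these. Each conjunct is needed — [-labial] alone would also admit /c, d, dz, q, …/; [+continuant] alone would also admit /β, ɥ, w/ — and no other single listed feature has exactly this extension, so two is the minimum.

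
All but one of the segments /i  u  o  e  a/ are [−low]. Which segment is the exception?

Every segment except /a/ is [−low]. /a/ (low unrounded vowel) is [+low], so it is the exception.

a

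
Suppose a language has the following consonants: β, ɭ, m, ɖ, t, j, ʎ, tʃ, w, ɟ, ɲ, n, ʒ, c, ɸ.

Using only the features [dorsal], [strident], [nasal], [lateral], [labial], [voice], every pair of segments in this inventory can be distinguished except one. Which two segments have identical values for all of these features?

On the given features, /j/ and /ɟ/ have an identical profile: [+dorsal], [−strident], [−nasal], [−lateral], [−labial], [+voice]. No other two segments in the inventory coincide on all 6 features. (They do differ in [sonorant] and [continuant], which are not among the given features.)

j, ɟ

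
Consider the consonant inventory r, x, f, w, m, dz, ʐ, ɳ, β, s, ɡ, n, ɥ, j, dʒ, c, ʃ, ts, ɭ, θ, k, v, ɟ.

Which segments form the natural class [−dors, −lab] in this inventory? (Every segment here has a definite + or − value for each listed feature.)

Checking each segment against [−dorsal], [−labial]: /r/ (alveolar trill), /dz/ (voiced alveolar affricate), /ʐ/ (voiced retroflex fricative), /ɳ/ (retroflex nasal), /s/ (voiceless alveolar fricative), /n/ (alveolar nasal), among others, satisfy every feature; every other segment in the inventory fails at least one.

r, dz, ʐ, ɳ, s, n, dʒ, ʃ, ts, ɭ, θ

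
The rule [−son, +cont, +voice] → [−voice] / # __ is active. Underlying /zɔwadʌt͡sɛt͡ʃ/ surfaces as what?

[sɔwadʌt͡sɛt͡ʃ]

The only segment in the rule's environment that also matches [−son, +cont, +voice] is /z/. Applying [−voice] turns the voiced alveolar fricative into /s/ (voiceless alveolar fricative), giving [sɔwadʌt͡sɛt͡ʃ].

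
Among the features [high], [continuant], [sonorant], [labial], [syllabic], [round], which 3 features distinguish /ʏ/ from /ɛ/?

[labial], [round], [high]

/ʏ/ is the high front rounded lax vowel and /ɛ/ is the mid front unrounded lax vowel. Both are [+continuant], [+sonorant], [+syllabic]. /ʏ/ is [+labial] while /ɛ/ is [-labial]; /ʏ/ is [+round] while /ɛ/ is [-round]; /ʏ/ is [+high] while /ɛ/ is [-high], so the distinguishing features are [labial], [round], [high].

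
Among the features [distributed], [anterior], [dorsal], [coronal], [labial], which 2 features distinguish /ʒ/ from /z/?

[anterior], [distributed]

/ʒ/ (voiced postalveolar fricative) and /z/ (voiced alveolar fricative) agree on [−dorsal], [+coronal], [−labial]. They differ on [anterior] (/ʒ/ [−], /z/ [+]), [distributed] (/ʒ/ [+], /z/ [−]).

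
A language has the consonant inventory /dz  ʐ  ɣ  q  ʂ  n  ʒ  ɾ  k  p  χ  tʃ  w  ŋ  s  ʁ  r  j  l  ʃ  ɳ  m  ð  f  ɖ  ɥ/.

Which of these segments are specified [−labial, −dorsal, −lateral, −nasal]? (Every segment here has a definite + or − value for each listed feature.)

dz, ʐ, ʂ, ʒ, ɾ, tʃ, s, r, ʃ, ð, ɖ

Eliminate segments failing any feature: /ɣ, q, k, χ, ŋ, ʁ, j/ are [+dorsal]; /n, ɳ/ are [+nasal]; /p, w, m, f, ɥ/ are [+labial]; /l/ is [+lateral]. The remaining /dz, ʐ, ʂ, ʒ, ɾ, tʃ, s, r, ʃ, ð, ɖ/ satisfy [−labial], [−dorsal], [−lateral], [−nasal].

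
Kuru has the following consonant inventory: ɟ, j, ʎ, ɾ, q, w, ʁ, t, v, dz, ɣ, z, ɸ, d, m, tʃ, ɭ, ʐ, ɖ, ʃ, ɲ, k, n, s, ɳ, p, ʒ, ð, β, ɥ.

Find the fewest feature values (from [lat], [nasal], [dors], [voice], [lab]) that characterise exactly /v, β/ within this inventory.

[+voice, −nasal, +lab, −dors]

Every target segment is [+voice], [−nasal], [+labial], [−dorsal]; each remaining inventory member fails at least one of these. Each conjunct is needed — [−nasal, +labial, −dorsal] alone would also admit /ɸ, p/; [+voice, +labial, −dorsal] alone would also admit /m/; [+voice, −nasal, −dorsal] alone would also admit /ɾ, dz, z, d, …/; [+voice, −nasal, +labial] alone would also admit /w, ɥ/ — and no other combination of three listed features has exactly this extension, so four is the minimum.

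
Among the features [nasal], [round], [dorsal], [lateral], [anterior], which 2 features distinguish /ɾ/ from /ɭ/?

[lateral], [anterior]

The two segments share [−nasal], [−round], [−dorsal]. The only features from the list on which they differ: /ɾ/ is [−lateral] while /ɭ/ is [+lateral]; /ɾ/ is [+anterior] while /ɭ/ is [−anterior].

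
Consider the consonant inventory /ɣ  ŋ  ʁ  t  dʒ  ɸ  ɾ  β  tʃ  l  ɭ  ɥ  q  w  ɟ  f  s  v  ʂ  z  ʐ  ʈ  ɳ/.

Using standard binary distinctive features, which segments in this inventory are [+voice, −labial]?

ɣ, ŋ, ʁ, dʒ, ɾ, l, ɭ, ɟ, z, ʐ, ɳ

The [+voice] segments are /ɣ, ŋ, ʁ, dʒ, ɾ, β, l, ɭ, ɥ, w, ɟ, v, z, ʐ, ɳ/.
Then [−labial] leaves /ɣ, ŋ, ʁ, dʒ, ɾ, l, ɭ, ɟ, z, ʐ, ɳ/.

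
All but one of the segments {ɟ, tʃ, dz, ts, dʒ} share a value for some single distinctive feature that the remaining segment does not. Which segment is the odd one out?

ɟ

/dz, tʃ, dʒ, ts/ are all [+delayed release], but /ɟ/ (voiced palatal stop) is [-delayed release]. No other single segment can be removed to leave a set sharing one feature value that the removed segment lacks, so /ɟ/ is the odd one out.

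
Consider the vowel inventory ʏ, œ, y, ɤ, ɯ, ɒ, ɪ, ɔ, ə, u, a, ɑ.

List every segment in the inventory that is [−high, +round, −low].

œ, ɔ

Checking each segment against [−high], [+round], [−low]: /œ/ (mid front rounded lax vowel), /ɔ/ (mid back rounded lax vowel) satisfy every feature; every other segment in the inventory fails at least one.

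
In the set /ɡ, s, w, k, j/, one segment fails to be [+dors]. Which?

Every segment except /s/ is [+dorsal]. /s/ (voiceless alveolar fricative) is [−dorsal], so it is the exception.

s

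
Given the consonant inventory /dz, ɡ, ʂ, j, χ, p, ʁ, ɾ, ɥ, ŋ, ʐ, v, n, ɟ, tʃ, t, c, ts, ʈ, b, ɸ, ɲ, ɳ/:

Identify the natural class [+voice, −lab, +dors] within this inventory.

Eliminate segments failing any feature: /dz, ɾ, ʐ, n, ɳ/ are [−dorsal]; /ʂ, χ, p, tʃ, t, c, ts, ʈ, ɸ/ are [−voice]; /ɥ, v, b/ are [+labial]. The remaining /ɡ, j, ʁ, ŋ, ɟ, ɲ/ satisfy [+voice], [−labial], [+dorsal].

ɡ, j, ʁ, ŋ, ɟ, ɲ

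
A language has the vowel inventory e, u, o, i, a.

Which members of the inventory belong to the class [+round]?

u, o

The [+round] segments here are /u, o/; the remaining /e, i, a/ are [-round].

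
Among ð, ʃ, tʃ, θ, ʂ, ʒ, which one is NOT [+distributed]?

ʂ

/θ, ʃ, ʒ, ð, tʃ/ are all [+distributed]; /ʂ/ (voiceless retroflex fricative) is [−distributed].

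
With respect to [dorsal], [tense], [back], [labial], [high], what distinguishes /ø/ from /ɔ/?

The two segments share [+dorsal], [+labial], [−high]. The only features from the list on which they differ: /ø/ is [−back] while /ɔ/ is [+back]; /ø/ is [+tense] while /ɔ/ is [−tense].

[back], [tense]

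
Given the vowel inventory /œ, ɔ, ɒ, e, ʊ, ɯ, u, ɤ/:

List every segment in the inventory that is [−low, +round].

œ, ɔ, ʊ, u

Checking each segment against [−low], [+round]: /œ/ (mid front rounded lax vowel), /ɔ/ (mid back rounded lax vowel), /ʊ/ (high back rounded lax vowel), /u/ (high back rounded tense vowel) satisfy every feature; every other segment in the inventory fails at least one.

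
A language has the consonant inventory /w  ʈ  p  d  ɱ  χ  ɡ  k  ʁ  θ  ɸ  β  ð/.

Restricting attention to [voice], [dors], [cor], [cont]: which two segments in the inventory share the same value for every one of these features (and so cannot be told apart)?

w, ʁ

Both /w/ and /ʁ/ are [+voice], [+dorsal], [−coronal], [+continuant]. Since the list omits [labial], [round] and [high] — which do distinguish the labial-velar glide from the voiced uvular fricative — this pair collapses; all other pairs remain distinct.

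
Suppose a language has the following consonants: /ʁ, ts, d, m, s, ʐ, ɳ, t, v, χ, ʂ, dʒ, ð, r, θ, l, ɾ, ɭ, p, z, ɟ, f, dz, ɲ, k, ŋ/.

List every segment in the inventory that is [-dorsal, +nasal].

m, ɳ

The [-dorsal] segments are /ts, d, m, s, ʐ, ɳ, t, v, ʂ, dʒ, ð, r, θ, l, ɾ, ɭ, p, z, f, dz/.
Of those, [+nasal] leaves /m, ɳ/.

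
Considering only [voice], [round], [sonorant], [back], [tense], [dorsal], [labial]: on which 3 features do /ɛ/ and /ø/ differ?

The two segments share [+voice], [+sonorant], [-back], [+dorsal]. The only features from the list on which they differ: /ɛ/ is [-labial] while /ø/ is [+labial]; /ɛ/ is [-round] while /ø/ is [+round]; /ɛ/ is [-tense] while /ø/ is [+tense].

[labial], [round], [tense]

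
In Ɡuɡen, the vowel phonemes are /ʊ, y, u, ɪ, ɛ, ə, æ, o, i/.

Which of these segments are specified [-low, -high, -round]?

ɛ, ə

Eliminate segments failing any feature: /ʊ, y, u, ɪ, i/ are [+high]; /æ/ is [+low]; /o/ is [+round]. The remaining /ɛ, ə/ satisfy [-low], [-high], [-round].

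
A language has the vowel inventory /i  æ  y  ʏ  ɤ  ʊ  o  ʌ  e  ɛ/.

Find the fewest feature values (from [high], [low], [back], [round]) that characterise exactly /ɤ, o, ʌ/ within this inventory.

[-high, +back]

Every target segment is [-high], [+back]; each remaining inventory member fails at least one of these. Each conjunct is needed — [+back] alone would also admit /ʊ/; [-high] alone would also admit /æ, e, ɛ/ — and no other single listed feature has exactly this extension, so two is the minimum.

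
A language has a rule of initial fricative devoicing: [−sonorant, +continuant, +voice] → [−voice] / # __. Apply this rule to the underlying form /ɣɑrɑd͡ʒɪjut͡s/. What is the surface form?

Only the initial segment /ɣ/ is both word-initial and matches the structural description. It is a voiced velar fricative, so [−sonorant, +continuant, +voice] holds; changing it to [−voice] with all other features held fixed yields /x/ (voiceless velar fricative). No other segment meets both the structural description and the environment, so the output is [xɑrɑd͡ʒɪjut͡s].

[xɑrɑd͡ʒɪjut͡s]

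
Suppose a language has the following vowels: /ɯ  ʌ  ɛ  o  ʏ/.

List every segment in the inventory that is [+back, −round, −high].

ʌ

Checking each segment against [+back], [−round], [−high]: /ʌ/ (mid back unrounded lax vowel) satisfies every feature; every other segment in the inventory fails at least one.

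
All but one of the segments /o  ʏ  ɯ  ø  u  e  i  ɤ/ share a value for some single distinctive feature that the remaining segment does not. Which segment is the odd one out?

[tense] groups all but one: /e, ɤ, o, ɯ, u, i, ø/ share [+tense] while /ʏ/ (high front rounded lax vowel) alone is [−tense]. Removing any other segment would not leave a single-feature class that excludes it.

ʏ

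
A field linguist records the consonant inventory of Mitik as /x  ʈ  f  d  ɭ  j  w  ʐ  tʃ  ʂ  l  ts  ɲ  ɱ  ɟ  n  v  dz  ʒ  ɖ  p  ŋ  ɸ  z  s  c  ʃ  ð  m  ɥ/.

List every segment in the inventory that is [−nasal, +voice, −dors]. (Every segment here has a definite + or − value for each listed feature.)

d, ɭ, ʐ, l, v, dz, ʒ, ɖ, z, ð

Eliminate segments failing any feature: /x, ʈ, f, tʃ, ʂ, ts, p, ɸ, s, c, ʃ/ are [−voice]; /j, w, ɟ, ɥ/ are [+dorsal]; /ɲ, ɱ, n, ŋ, m/ are [+nasal]. The remaining /d, ɭ, ʐ, l, v, dz, ʒ, ɖ, z, ð/ satisfy [−nasal], [+voice], [−dorsal].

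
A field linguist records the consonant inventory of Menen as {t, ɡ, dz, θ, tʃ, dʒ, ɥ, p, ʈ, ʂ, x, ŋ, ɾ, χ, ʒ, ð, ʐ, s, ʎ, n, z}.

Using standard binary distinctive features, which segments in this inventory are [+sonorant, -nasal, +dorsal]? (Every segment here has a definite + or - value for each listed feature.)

ɥ, ʎ

Eliminate segments failing any feature: /t, ɡ, dz, θ, tʃ, dʒ, p, ʈ, ʂ, x, χ, ʒ, ð, ʐ, s, z/ are [-sonorant]; /ŋ, n/ are [+nasal]; /ɾ/ is [-dorsal]. The remaining /ɥ, ʎ/ satisfy [+sonorant], [-nasal], [+dorsal].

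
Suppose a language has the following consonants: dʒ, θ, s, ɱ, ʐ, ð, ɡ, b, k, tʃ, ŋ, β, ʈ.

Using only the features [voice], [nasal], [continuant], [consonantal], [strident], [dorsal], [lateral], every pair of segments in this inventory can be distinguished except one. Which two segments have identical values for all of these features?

ð, β

Both /ð/ and /β/ are [+voice], [-nasal], [+continuant], [+consonantal], [-strident], [-dorsal], [-lateral]. Since the list omits [labial] and [coronal] — which do distinguish the voiced dental fricative from the voiced bilabial fricative — this pair collapses; all other pairs remain distinct.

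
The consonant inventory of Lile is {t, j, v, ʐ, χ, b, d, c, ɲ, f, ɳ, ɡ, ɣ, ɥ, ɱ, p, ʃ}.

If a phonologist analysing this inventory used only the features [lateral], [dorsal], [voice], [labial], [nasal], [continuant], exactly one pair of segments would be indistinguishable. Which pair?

j, ɣ

Both /j/ and /ɣ/ are [−lateral], [+dorsal], [+voice], [−labial], [−nasal], [+continuant]. Since the list omits [sonorant] and [back] — which do distinguish the palatal glide from the voiced velar fricative — this pair collapses; all other pairs remain distinct.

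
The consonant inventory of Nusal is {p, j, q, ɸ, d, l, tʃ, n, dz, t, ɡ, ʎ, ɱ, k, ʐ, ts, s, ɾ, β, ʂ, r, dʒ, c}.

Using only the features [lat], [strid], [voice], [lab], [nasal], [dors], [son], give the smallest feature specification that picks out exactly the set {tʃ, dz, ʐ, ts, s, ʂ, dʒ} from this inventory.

[+strid]

/tʃ, dz, ʐ, ts, s, ʂ, dʒ/ are exactly the [+strident] segments in the inventory, so a single feature suffices.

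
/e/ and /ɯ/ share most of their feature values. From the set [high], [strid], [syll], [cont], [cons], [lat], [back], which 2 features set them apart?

/e/ (mid front unrounded tense vowel) and /ɯ/ (high back unrounded vowel) agree on [−strident], [+syllabic], [+continuant], [−consonantal], [−lateral]. They differ on [high] (/e/ [−], /ɯ/ [+]), [back] (/e/ [−], /ɯ/ [+]).

[high], [back]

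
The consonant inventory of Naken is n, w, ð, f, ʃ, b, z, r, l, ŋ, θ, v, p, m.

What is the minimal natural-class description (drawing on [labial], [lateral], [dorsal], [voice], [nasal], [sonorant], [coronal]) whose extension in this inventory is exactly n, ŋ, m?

The target set is precisely the extension of [+nasal] in this inventory.

[+nasal]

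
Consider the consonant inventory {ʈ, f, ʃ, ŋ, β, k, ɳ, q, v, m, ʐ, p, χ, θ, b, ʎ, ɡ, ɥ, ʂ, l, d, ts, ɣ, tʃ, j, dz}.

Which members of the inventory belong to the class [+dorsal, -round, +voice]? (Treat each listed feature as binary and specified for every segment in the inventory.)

ŋ, ʎ, ɡ, ɣ, j

Eliminate segments failing any feature: /ʈ, f, ʃ, β, ɳ, v, m, ʐ, p, θ, b, ʂ, l, d, ts, tʃ, dz/ are [-dorsal]; /k, q, χ/ are [-voice]; /ɥ/ is [+round]. The remaining /ŋ, ʎ, ɡ, ɣ, j/ satisfy [+dorsal], [-round], [+voice].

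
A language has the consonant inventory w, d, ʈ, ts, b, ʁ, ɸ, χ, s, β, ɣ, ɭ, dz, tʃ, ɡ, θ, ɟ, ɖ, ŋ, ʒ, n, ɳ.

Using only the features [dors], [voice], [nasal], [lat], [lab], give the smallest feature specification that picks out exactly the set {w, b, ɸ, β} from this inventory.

[+lab]

Every target segment is [+labial] and no other inventory member is, so one feature is enough.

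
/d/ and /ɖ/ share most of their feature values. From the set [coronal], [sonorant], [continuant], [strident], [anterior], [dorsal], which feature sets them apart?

/d/ is the voiced alveolar stop and /ɖ/ is the voiced retroflex stop. Both are [+coronal], [-sonorant], [-continuant], [-strident], [-dorsal]. /d/ is [+anterior] while /ɖ/ is [-anterior], so the distinguishing feature is [anterior].

[anterior]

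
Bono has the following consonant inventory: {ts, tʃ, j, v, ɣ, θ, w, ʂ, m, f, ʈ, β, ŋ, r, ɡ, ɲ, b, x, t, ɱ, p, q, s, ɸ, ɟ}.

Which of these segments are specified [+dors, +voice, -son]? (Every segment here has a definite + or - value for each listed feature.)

Among the inventory, the [+dorsal] segments are /j, ɣ, w, ŋ, ɡ, ɲ, x, q, ɟ/.
Of those, [+voice] gives /j, ɣ, w, ŋ, ɡ, ɲ, ɟ/.
Then [-sonorant] leaves /ɣ, ɡ, ɟ/.

ɣ, ɡ, ɟ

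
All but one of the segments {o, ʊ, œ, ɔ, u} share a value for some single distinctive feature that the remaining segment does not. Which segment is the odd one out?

œ

The remaining segments after removing /œ/ share [+back]; /œ/ (mid front rounded lax vowel) is [−back]. For every other candidate removal, the leftover set fails to share any single feature value that the removed segment lacks.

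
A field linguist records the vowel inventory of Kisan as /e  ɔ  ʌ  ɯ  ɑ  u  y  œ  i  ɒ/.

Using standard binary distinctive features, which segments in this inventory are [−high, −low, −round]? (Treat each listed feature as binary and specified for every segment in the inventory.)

e, ʌ

Eliminate segments failing any feature: /ɔ, œ/ are [+round]; /ɯ, u, y, i/ are [+high]; /ɑ, ɒ/ are [+low]. The remaining /e, ʌ/ satisfy [−high], [−low], [−round].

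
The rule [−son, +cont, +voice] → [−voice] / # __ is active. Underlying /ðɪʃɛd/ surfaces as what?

The only segment in the rule's environment that also matches [−son, +cont, +voice] is /ð/. Applying [−voice] turns the voiced dental fricative into /θ/ (voiceless dental fricative), giving [θɪʃɛd].

[θɪʃɛd]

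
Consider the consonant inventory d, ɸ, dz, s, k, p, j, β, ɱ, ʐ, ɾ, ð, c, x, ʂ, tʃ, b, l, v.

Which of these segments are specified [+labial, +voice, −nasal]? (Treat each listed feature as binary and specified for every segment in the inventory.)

Eliminate segments failing any feature: /d, dz, s, k, j, ʐ, ɾ, ð, c, x, ʂ, tʃ, l/ are [−labial]; /ɸ, p/ are [−voice]; /ɱ/ is [+nasal]. The remaining /β, b, v/ satisfy [+labial], [+voice], [−nasal].

β, b, v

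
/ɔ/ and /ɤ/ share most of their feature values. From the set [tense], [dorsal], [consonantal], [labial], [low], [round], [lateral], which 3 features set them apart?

/ɔ/ is the mid back rounded lax vowel and /ɤ/ is the mid back unrounded tense vowel. Both are [+dorsal], [-consonantal], [-low], [-lateral]. /ɔ/ is [+labial] while /ɤ/ is [-labial]; /ɔ/ is [+round] while /ɤ/ is [-round]; /ɔ/ is [-tense] while /ɤ/ is [+tense], so the distinguishing features are [labial], [round], [tense].

[labial], [round], [tense]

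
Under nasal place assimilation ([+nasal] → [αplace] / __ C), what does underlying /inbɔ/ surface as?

In /inbɔ/, the nasal /n/ precedes /b/, which is [+labial]. The nasal assimilates in place, becoming the [+labial] nasal /m/. The surface form is [imbɔ].

[imbɔ]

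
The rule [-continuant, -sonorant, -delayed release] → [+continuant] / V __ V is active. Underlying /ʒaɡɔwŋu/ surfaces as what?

The only segment in the rule's environment that also matches [-continuant, -sonorant, -delayed release] is /ɡ/. Applying [+continuant] turns the voiced velar stop into /ɣ/ (voiced velar fricative), giving [ʒaɣɔwŋu].

[ʒaɣɔwŋu]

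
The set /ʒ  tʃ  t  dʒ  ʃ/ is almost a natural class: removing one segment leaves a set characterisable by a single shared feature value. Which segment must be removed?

The remaining segments after removing /t/ share [−anterior]; /t/ (voiceless alveolar stop) is [+anterior]. For every other candidate removal, the leftover set fails to share any single feature value that the removed segment lacks.

t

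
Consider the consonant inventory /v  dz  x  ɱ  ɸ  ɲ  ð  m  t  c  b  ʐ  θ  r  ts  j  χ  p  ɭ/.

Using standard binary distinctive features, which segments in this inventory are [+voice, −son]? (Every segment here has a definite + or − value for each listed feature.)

The [+voice] segments are /v, dz, ɱ, ɲ, ð, m, b, ʐ, r, j, ɭ/.
Among these, [−sonorant] leaves /v, dz, ð, b, ʐ/.

v, dz, ð, b, ʐ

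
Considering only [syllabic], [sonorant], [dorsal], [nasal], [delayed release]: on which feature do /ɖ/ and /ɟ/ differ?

[dorsal]

The two segments share [−syllabic], [−sonorant], [−nasal], [−delayed release]. The only feature from the list on which they differ: /ɖ/ is [−dorsal] while /ɟ/ is [+dorsal].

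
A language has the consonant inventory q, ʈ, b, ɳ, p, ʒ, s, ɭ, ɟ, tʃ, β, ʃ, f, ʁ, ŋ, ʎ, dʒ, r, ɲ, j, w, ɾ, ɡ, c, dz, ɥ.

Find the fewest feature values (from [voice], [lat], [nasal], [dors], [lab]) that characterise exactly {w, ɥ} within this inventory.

The class [+labial], [+dorsal] has exactly /w, ɥ/ as its extension in this inventory. No smaller conjunction from the listed features achieves this: [+dorsal] alone would also admit /q, ɟ, ʁ, ŋ, …/; [+labial] alone would also admit /b, p, β, f/; and checking the remaining single features turns up none with this extension.

[+lab, +dors]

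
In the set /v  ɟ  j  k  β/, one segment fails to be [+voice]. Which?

k

/v, ɟ, β, j/ are all [+voice]; /k/ (voiceless velar stop) is [−voice].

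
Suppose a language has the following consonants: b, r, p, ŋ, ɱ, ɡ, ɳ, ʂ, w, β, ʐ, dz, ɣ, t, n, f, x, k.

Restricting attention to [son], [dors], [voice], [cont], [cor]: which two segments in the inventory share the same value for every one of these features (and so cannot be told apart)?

On the given features, /ɳ/ and /n/ have an identical profile: [+sonorant], [-dorsal], [+voice], [-continuant], [+coronal]. No other two segments in the inventory coincide on all 5 features. (They do differ in [anterior], which is not among the given features.)

ɳ, n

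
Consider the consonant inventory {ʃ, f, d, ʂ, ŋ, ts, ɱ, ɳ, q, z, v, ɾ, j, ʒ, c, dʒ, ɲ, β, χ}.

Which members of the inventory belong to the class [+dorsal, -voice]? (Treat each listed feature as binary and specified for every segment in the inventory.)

q, c, χ

First, the [+dorsal] segments are /ŋ, q, j, c, ɲ, χ/.
Intersecting with [-voice] leaves /q, c, χ/.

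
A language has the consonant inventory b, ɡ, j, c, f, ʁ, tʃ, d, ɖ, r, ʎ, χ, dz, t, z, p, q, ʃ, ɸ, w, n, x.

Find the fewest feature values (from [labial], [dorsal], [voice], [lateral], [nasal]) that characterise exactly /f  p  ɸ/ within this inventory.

[-voice, +labial]

/f, p, ɸ/ are all [-voice], [+labial], and no other segment in the inventory matches both values. Dropping any one of them over-generates: [+labial] alone would also admit /b, w/; [-voice] alone would also admit /c, tʃ, χ, t, …/. No other single listed feature picks out exactly this set either, so fewer than two features will not do.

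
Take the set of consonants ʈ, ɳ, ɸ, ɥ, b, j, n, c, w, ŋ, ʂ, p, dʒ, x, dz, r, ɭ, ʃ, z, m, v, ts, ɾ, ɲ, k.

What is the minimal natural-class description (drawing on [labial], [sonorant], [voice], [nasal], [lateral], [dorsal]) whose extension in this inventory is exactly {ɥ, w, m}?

[+sonorant, +labial]

Every target segment is [+sonorant], [+labial]; each remaining inventory member fails at least one of these. Each conjunct is needed — [+labial] alone would also admit /ɸ, b, p, v/; [+sonorant] alone would also admit /ɳ, j, n, ŋ, …/ — and no other single listed feature has exactly this extension, so two is the minimum.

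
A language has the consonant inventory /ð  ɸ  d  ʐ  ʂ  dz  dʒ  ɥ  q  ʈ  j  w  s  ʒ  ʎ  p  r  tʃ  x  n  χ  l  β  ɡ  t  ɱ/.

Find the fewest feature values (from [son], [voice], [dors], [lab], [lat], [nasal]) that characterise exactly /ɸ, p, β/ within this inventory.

/ɸ, p, β/ are all [−sonorant], [+labial], and no other segment in the inventory matches both values. Dropping any one of them over-generates: [+labial] alone would also admit /ɥ, w, ɱ/; [−sonorant] alone would also admit /ð, d, ʐ, ʂ, …/. No other single listed feature picks out exactly this set either, so fewer than two features will not do.

[−son, +lab]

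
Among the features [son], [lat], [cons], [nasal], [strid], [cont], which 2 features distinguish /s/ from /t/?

/s/ (voiceless alveolar fricative) and /t/ (voiceless alveolar stop) agree on [−sonorant], [−lateral], [+consonantal], [−nasal]. They differ on [continuant] (/s/ [+], /t/ [−]), [strident] (/s/ [+], /t/ [−]).

[continuant], [strident]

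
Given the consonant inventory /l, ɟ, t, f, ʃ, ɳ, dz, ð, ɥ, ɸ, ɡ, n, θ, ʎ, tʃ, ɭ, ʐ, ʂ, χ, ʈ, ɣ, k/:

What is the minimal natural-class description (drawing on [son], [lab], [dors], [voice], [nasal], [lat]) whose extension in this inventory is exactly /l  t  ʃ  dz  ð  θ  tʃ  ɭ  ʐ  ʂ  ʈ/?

The class [−nasal], [−labial], [−dorsal] has exactly /l, t, ʃ, dz, ð, θ, tʃ, ɭ, ʐ, ʂ, ʈ/ as its extension in this inventory. No smaller conjunction from the listed features achieves this: [−labial, −dorsal] alone would also admit /ɳ, n/; [−nasal, −dorsal] alone would also admit /f, ɸ/; [−nasal, −labial] alone would also admit /ɟ, ɡ, ʎ, χ, …/; and checking the remaining two-feature bundles turns up none with this extension.

[−nasal, −lab, −dors]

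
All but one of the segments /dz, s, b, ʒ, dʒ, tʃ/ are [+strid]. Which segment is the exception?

b

Every segment except /b/ is [+strident]. /b/ (voiced bilabial stop) is [-strident], so it is the exception.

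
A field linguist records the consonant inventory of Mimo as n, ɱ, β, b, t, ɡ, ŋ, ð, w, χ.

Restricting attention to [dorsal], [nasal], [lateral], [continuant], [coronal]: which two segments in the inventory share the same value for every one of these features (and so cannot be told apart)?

/χ/ (voiceless uvular fricative) and /w/ (labial-velar glide) are both [+dorsal], [−nasal], [−lateral], [+continuant], [−coronal], so none of the listed features separates them. (They do differ in [sonorant], [voice], [labial], [round] and [high], which are not among the given features.) Every other pair in the inventory differs on at least one listed feature.

χ, w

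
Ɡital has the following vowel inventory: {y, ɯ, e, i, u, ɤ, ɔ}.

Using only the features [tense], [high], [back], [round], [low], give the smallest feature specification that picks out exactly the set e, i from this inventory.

/e, i/ are all [−back], [−round], and no other segment in the inventory matches both values. Dropping any one of them over-generates: [−round] alone would also admit /ɯ, ɤ/; [−back] alone would also admit /y/. No other single listed feature picks out exactly this set either, so fewer than two features will not do.

[−back, −round]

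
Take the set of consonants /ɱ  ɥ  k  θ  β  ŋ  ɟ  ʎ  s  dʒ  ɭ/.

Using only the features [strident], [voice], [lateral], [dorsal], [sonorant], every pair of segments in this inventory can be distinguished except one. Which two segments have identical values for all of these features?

ɥ, ŋ

On the given features, /ɥ/ and /ŋ/ have an identical profile: [-strident], [+voice], [-lateral], [+dorsal], [+sonorant]. No other two segments in the inventory coincide on all 5 features. (They do differ in [nasal], [continuant], [labial], [round] and [back], which are not among the given features.)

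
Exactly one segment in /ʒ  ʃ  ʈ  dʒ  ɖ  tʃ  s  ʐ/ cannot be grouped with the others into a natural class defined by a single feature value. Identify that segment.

/ʃ, dʒ, ʈ, ʒ, ʐ, ɖ, tʃ/ are all [−anterior], but /s/ (voiceless alveolar fricative) is [+anterior]. No other single segment can be removed to leave a set sharing one feature value that the removed segment lacks, so /s/ is the odd one out.

s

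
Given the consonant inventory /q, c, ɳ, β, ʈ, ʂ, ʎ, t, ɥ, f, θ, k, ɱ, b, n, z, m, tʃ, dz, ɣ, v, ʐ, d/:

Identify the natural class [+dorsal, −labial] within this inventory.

Checking each segment against [+dorsal], [−labial]: /q/ (voiceless uvular stop), /c/ (voiceless palatal stop), /ʎ/ (palatal lateral approximant), /k/ (voiceless velar stop), /ɣ/ (voiced velar fricative) satisfy every feature; every other segment in the inventory fails at least one.

q, c, ʎ, k, ɣ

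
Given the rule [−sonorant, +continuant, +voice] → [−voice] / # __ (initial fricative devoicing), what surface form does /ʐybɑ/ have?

[ʂybɑ]

Only the initial segment /ʐ/ is both word-initial and matches the structural description. It is a voiced retroflex fricative, so [−sonorant, +continuant, +voice] holds; changing it to [−voice] with all other features held fixed yields /ʂ/ (voiceless retroflex fricative). No other segment meets both the structural description and the environment, so the output is [ʂybɑ].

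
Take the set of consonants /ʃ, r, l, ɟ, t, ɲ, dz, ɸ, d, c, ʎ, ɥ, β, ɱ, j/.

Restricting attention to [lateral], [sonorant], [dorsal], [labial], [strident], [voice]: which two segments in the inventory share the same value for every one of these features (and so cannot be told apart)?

ɲ, j

On the given features, /ɲ/ and /j/ have an identical profile: [-lateral], [+sonorant], [+dorsal], [-labial], [-strident], [+voice]. No other two segments in the inventory coincide on all 6 features. (They do differ in [nasal] and [continuant], which are not among the given features.)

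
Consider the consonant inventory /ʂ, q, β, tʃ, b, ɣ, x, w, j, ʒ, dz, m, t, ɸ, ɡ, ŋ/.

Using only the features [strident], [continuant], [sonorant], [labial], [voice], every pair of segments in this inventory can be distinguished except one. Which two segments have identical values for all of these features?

q, t

/q/ (voiceless uvular stop) and /t/ (voiceless alveolar stop) are both [−strident], [−continuant], [−sonorant], [−labial], [−voice], so none of the listed features separates them. (They do differ in [coronal] and [dorsal], which are not among the given features.) Every other pair in the inventory differs on at least one listed feature.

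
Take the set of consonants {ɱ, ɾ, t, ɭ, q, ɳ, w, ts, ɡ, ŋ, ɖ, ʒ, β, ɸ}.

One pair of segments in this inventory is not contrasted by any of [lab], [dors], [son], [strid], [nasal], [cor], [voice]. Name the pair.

ɾ, ɭ

/ɾ/ (alveolar tap) and /ɭ/ (retroflex lateral approximant) are both [−labial], [−dorsal], [+sonorant], [−strident], [−nasal], [+coronal], [+voice], so none of the listed features separates them. (They do differ in [lateral] and [anterior], which are not among the given features.) Every other pair in the inventory differs on at least one listed feature.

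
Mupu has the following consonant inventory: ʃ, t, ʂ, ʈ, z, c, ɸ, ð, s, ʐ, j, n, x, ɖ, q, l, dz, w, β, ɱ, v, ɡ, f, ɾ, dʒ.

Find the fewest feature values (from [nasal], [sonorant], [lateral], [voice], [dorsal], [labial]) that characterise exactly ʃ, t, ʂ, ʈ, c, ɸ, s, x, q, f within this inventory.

[-voice]

Every target segment is [-voice] and no other inventory member is, so one feature is enough.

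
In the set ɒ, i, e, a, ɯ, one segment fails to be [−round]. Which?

Every segment except /ɒ/ is [−round]. /ɒ/ (low back rounded vowel) is [+round], so it is the exception.

ɒ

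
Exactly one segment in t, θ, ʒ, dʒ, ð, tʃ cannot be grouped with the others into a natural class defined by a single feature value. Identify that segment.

t

/tʃ, θ, dʒ, ð, ʒ/ are all [+distributed], but /t/ (voiceless alveolar stop) is [−distributed]. No other single segment can be removed to leave a set sharing one feature value that the removed segment lacks, so /t/ is the odd one out.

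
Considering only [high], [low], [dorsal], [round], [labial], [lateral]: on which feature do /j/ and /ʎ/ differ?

[lateral]

/j/ (palatal glide) and /ʎ/ (palatal lateral approximant) agree on [+high], [−low], [+dorsal], [−round], [−labial]. They differ on [lateral] (/j/ [−], /ʎ/ [+]).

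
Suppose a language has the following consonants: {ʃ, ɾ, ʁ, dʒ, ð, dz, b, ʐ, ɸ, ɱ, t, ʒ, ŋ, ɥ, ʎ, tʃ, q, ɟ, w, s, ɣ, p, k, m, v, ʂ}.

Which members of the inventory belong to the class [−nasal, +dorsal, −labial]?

ʁ, ʎ, q, ɟ, ɣ, k

First, the [−nasal] segments are /ʃ, ɾ, ʁ, dʒ, ð, dz, b, ʐ, ɸ, t, ʒ, ɥ, ʎ, tʃ, q, ɟ, w, s, ɣ, p, k, v, ʂ/.
Then [+dorsal] gives /ʁ, ɥ, ʎ, q, ɟ, w, ɣ, k/.
Within that set, [−labial] leaves /ʁ, ʎ, q, ɟ, ɣ, k/.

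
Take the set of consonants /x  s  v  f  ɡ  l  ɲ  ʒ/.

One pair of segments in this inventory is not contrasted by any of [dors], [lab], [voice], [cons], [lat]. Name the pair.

ɲ, ɡ

On the given features, /ɲ/ and /ɡ/ have an identical profile: [+dorsal], [−labial], [+voice], [+consonantal], [−lateral]. No other two segments in the inventory coincide on all 5 features. (They do differ in [sonorant], [nasal] and [back], which are not among the given features.)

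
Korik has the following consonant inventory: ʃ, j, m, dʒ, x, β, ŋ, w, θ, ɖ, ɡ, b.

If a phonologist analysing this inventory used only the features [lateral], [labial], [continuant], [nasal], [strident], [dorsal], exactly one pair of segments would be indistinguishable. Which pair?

Both /x/ and /j/ are [−lateral], [−labial], [+continuant], [−nasal], [−strident], [+dorsal]. Since the list omits [sonorant], [voice] and [back] — which do distinguish the voiceless velar fricative from the palatal glide — this pair collapses; all other pairs remain distinct.

x, j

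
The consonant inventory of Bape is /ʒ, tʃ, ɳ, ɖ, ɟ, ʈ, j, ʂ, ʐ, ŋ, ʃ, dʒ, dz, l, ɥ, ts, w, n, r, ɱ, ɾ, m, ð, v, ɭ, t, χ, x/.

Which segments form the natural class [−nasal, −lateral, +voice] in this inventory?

Checking each segment against [−nasal], [−lateral], [+voice]: /ʒ/ (voiced postalveolar fricative), /ɖ/ (voiced retroflex stop), /ɟ/ (voiced palatal stop), /j/ (palatal glide), /ʐ/ (voiced retroflex fricative), /dʒ/ (voiced postalveolar affricate), among others, satisfy every feature; every other segment in the inventory fails at least one.

ʒ, ɖ, ɟ, j, ʐ, dʒ, dz, ɥ, w, r, ɾ, ð, v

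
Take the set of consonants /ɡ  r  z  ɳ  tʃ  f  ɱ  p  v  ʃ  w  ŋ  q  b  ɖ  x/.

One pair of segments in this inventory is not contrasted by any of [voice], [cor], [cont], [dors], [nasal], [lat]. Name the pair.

Both /z/ and /r/ are [+voice], [+coronal], [+continuant], [-dorsal], [-nasal], [-lateral]. Since the list omits [sonorant] and [strident] — which do distinguish the voiced alveolar fricative from the alveolar trill — this pair collapses; all other pairs remain distinct.

z, r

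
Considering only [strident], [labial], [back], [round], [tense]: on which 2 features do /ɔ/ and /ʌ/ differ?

[labial], [round]

/ɔ/ is the mid back rounded lax vowel and /ʌ/ is the mid back unrounded lax vowel. Both are [−strident], [+back], [−tense]. /ɔ/ is [+labial] while /ʌ/ is [−labial]; /ɔ/ is [+round] while /ʌ/ is [−round], so the distinguishing features are [labial], [round].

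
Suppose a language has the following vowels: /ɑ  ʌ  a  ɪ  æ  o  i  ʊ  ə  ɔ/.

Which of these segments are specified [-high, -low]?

Checking each segment against [-high], [-low]: /ʌ/ (mid back unrounded lax vowel), /o/ (mid back rounded tense vowel), /ə/ (mid central vowel (schwa)), /ɔ/ (mid back rounded lax vowel) satisfy every feature; every other segment in the inventory fails at least one.

ʌ, o, ə, ɔ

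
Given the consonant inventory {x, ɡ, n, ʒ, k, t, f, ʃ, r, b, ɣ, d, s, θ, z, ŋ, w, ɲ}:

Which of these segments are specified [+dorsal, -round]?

Eliminate segments failing any feature: /n, ʒ, t, f, ʃ, r, b, d, s, θ, z/ are [-dorsal]; /w/ is [+round]. The remaining /x, ɡ, k, ɣ, ŋ, ɲ/ satisfy [+dorsal], [-round].

x, ɡ, k, ɣ, ŋ, ɲ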